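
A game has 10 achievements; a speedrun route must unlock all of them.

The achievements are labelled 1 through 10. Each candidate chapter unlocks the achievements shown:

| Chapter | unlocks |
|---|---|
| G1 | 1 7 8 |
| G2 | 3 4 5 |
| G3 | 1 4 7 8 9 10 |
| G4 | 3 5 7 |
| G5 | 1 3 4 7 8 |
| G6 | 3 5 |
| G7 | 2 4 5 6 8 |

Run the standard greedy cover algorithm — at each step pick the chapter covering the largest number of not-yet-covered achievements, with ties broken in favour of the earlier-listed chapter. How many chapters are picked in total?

3

Greedy: pick G3 (covers 6 new) → pick G7 (covers 3 new) → pick G2 (covers 1 new). Total picks: 3.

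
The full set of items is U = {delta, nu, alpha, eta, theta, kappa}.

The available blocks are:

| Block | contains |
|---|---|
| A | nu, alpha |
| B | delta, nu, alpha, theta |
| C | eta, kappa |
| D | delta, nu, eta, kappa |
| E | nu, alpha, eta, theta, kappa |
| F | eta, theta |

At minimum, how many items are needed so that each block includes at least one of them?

2

H = {alpha, eta} meets every block (each contains at least one member of H), and |H| = 2.
The blocks B, C are pairwise disjoint, so any hitting set needs a separate item for each — at least 2. Hence 2 is optimal.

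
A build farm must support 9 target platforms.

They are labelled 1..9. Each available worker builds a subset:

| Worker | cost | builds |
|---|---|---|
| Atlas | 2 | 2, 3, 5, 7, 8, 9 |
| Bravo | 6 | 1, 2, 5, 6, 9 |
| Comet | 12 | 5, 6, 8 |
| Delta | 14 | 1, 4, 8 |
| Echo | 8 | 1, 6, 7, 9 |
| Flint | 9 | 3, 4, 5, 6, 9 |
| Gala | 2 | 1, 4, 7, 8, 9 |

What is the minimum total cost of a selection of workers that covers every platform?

10

Atlas, Bravo, Gala together cover every platform (Atlas ∪ Bravo ∪ Gala = {1, 2, 3, 4, 5, 6, 7, 8, 9}); total cost 2 + 6 + 2 = 10.
No covering selection has total cost below 10.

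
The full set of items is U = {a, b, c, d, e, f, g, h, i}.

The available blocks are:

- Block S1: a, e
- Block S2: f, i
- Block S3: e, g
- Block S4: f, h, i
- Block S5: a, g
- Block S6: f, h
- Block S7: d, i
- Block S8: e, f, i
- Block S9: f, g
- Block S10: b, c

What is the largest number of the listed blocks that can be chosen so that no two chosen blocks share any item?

S1, S6, S7, S10 are pairwise disjoint (S1={a,e}; S6={f,h}; S7={d,i}; S10={b,c}).
Every remaining block overlaps one of these, and no 5 of the listed blocks are pairwise disjoint, so 4 is the maximum.

4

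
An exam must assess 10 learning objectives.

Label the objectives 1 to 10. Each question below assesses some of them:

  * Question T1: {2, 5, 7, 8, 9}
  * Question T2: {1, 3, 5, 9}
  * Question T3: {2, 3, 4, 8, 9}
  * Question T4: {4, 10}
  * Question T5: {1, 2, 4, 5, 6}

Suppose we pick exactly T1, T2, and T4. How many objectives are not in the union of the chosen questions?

1

Union of T1, T2, T4 = {1, 2, 3, 4, 5, 7, 8, 9, 10}.
Not covered: 6 — 1 objective.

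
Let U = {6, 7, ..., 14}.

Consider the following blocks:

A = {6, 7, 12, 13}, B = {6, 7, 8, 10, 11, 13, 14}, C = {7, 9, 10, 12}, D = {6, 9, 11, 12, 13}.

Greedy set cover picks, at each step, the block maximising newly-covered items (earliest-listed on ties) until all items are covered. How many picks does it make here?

2

Greedy: pick B (covers 7 new) → pick C (covers 2 new). Total picks: 2.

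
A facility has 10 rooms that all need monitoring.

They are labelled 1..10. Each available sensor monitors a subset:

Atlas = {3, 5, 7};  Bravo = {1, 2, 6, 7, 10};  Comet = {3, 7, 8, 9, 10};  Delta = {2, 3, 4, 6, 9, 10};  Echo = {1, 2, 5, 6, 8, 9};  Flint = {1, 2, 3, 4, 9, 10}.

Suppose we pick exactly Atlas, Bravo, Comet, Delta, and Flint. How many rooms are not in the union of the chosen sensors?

Union of Atlas, Bravo, Comet, Delta, Flint = {1, 2, 3, 4, 5, 6, 7, 8, 9, 10} — that's every room, so 0 are uncovered.

0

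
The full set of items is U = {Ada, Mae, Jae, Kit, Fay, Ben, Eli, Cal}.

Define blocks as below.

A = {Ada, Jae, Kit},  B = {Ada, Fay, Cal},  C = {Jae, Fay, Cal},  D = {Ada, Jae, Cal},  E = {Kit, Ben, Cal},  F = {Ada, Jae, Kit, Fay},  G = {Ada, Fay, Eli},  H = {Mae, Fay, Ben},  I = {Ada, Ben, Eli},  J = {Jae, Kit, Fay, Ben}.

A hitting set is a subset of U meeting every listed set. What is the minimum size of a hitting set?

3

The 3 items {Ada, Fay, Ben} hit every block.
No choice of 2 items meets every block, so 3 is the minimum.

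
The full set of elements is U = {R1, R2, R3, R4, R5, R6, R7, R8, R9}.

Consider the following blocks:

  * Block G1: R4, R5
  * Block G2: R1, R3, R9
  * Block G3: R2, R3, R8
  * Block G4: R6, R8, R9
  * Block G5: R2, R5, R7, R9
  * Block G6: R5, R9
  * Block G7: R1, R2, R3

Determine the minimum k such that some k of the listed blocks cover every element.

4

G1, G4, G5, and G7 cover everything between them: the union {R1, R2, R3, R4, R5, R6, R7, R8, R9} is all of U.
Only G1 contains R4, so G1 is forced; the remaining 7 elements need at least 3 more blocks (each remaining block adds at most 3) — so at least 4 blocks are needed, and 4 is optimal.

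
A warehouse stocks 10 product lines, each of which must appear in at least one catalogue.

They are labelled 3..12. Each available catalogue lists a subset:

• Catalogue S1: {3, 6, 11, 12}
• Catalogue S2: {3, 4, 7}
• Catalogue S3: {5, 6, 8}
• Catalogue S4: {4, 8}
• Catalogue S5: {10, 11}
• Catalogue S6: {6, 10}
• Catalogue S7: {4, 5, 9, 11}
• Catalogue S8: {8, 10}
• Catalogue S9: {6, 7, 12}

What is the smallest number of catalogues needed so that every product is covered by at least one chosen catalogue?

4

Take {S1, S2, S7, S8}. Their union is {3, 4, 5, 6, 7, 8, 9, 10, 11, 12}, which is all 10 products.
No 3 of the 9 catalogues cover everything (all 84 combinations miss at least one product), so 4 is optimal.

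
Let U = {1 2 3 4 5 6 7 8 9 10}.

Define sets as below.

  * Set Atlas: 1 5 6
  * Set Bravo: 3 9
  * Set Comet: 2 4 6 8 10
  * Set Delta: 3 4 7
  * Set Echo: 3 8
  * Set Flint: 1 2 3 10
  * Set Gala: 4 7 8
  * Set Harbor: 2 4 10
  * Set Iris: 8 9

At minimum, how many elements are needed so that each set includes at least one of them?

H = {2, 3, 6, 8} meets every set (each contains at least one member of H), and |H| = 4.
No choice of 3 elements meets every set, so 4 is the minimum.

4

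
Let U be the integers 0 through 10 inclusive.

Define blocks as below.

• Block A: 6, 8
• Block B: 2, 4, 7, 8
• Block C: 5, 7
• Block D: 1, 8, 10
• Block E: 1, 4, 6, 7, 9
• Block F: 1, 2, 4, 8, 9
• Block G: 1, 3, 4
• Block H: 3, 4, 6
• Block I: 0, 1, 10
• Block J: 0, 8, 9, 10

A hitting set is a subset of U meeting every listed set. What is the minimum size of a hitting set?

4

Take T = {1, 3, 5, 8}. Each listed block contains at least one of these, so T is a hitting set of size 4.
No choice of 3 items meets every block, so 4 is the minimum.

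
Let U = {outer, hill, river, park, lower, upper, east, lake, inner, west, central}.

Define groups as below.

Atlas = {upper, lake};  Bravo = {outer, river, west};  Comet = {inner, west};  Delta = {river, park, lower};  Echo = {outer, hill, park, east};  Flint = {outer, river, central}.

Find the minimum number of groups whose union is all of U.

Take {Atlas, Comet, Delta, Echo, Flint}. Their union is {outer, hill, river, park, lower, upper, east, lake, inner, west, central}, which is all 11 points.
Only Echo contains hill, so Echo is forced; the remaining 7 points need at least 4 more groups (each remaining group adds at most 2) — so at least 5 groups are needed, and 5 is optimal.

5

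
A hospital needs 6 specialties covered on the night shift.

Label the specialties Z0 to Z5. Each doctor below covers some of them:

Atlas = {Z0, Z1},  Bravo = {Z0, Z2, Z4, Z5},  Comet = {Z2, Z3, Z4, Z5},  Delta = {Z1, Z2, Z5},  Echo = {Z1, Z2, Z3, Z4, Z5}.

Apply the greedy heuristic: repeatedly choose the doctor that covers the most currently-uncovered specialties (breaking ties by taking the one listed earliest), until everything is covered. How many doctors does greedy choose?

2

Greedy: pick Echo (covers 5 new) → pick Atlas (covers 1 new). Total picks: 2.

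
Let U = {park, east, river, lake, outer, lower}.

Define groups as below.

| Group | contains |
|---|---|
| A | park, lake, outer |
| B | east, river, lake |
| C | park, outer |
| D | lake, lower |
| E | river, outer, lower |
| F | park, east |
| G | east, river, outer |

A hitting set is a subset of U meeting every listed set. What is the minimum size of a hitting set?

3

H = {park, river, lake} meets every group (each contains at least one member of H), and |H| = 3.
No choice of 2 items meets every group, so 3 is the minimum.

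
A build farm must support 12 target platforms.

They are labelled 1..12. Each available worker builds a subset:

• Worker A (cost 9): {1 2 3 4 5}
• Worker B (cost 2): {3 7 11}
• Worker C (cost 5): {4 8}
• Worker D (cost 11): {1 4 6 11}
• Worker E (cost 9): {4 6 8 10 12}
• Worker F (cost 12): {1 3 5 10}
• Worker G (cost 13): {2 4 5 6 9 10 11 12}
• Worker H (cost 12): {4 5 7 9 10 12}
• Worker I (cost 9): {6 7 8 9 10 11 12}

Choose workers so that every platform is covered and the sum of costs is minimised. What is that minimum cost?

18

A, I together cover every platform (A ∪ I = {1, 2, 3, 4, 5, 6, 7, 8, 9, 10, 11, 12}); total cost 9 + 9 = 18.
The greedy pick B, E, A, I costs 29; no covering selection beats 18.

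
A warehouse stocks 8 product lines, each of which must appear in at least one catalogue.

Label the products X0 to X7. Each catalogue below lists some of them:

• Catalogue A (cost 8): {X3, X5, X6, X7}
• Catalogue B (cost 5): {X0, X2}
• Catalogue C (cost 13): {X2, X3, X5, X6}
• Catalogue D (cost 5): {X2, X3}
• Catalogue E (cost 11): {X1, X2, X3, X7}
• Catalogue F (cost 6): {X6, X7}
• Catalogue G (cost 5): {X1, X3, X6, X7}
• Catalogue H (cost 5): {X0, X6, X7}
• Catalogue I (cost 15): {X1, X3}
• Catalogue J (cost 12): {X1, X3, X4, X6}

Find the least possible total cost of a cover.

25

A, B, J together cover every product (A ∪ B ∪ J = {X0, X1, X2, X3, X4, X5, X6, X7}); total cost 8 + 5 + 12 = 25.
The greedy pick G, B, A, J costs 30; no covering selection beats 25.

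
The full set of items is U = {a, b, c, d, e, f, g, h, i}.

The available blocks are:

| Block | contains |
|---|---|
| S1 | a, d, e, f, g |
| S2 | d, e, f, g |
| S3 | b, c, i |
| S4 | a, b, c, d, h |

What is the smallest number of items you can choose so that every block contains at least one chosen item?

The 2 items {d, i} hit every block.
The blocks S1, S3 are pairwise disjoint, so any hitting set needs a separate item for each — at least 2. Hence 2 is optimal.

2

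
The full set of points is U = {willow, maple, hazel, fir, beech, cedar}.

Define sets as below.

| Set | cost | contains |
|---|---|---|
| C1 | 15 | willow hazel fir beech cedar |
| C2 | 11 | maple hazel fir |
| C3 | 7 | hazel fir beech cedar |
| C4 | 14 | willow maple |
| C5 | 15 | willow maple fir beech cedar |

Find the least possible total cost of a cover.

C3, C4 together cover every point (C3 ∪ C4 = {willow, maple, hazel, fir, beech, cedar}); total cost 7 + 14 = 21.
No covering selection has total cost below 21.

21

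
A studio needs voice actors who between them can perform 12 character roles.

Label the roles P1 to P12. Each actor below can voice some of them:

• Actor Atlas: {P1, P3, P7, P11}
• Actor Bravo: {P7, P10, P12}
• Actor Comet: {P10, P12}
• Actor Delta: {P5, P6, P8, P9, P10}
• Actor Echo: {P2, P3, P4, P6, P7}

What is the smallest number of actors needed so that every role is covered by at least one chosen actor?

Take {Atlas, Bravo, Delta, Echo}. Their union is {P1, P2, P3, P4, P5, P6, P7, P8, P9, P10, P11, P12}, which is all 12 roles.
No 3 of the 5 actors cover everything (all 10 combinations miss at least one role), so 4 is optimal.

4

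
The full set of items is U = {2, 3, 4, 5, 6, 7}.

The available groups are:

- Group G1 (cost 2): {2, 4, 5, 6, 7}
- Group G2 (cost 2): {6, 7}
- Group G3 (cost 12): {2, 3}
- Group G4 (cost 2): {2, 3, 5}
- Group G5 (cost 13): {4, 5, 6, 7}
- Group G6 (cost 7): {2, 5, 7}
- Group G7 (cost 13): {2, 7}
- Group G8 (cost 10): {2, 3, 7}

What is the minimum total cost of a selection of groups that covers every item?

G1, G4 together cover every item (G1 ∪ G4 = {2, 3, 4, 5, 6, 7}); total cost 2 + 2 = 4.
No covering selection has total cost below 4.

4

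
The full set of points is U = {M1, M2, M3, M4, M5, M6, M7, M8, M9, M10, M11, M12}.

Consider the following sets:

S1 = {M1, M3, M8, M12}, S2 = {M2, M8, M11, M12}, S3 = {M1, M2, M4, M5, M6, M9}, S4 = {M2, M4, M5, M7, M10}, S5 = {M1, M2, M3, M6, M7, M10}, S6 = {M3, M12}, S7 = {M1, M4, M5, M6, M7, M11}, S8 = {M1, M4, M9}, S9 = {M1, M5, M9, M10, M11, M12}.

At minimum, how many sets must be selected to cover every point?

S2, S3, and S5 cover everything between them: the union {M1, M2, M3, M4, M5, M6, M7, M8, M9, M10, M11, M12} is all of U.
No 2 of the 9 sets cover everything (all 36 combinations miss at least one point), so 3 is optimal.

3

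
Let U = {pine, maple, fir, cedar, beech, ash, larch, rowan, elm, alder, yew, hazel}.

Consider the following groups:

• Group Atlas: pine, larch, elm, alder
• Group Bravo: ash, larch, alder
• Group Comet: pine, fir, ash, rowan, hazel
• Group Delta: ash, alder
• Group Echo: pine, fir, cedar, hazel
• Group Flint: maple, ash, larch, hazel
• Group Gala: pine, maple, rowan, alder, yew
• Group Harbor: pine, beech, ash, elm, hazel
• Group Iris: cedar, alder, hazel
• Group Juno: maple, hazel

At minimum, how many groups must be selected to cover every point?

Take {Echo, Flint, Gala, Harbor}. Their union is {pine, maple, fir, cedar, beech, ash, larch, rowan, elm, alder, yew, hazel}, which is all 12 points.
No 3 of the 10 groups cover everything (all 120 combinations miss at least one point), so 4 is optimal.

4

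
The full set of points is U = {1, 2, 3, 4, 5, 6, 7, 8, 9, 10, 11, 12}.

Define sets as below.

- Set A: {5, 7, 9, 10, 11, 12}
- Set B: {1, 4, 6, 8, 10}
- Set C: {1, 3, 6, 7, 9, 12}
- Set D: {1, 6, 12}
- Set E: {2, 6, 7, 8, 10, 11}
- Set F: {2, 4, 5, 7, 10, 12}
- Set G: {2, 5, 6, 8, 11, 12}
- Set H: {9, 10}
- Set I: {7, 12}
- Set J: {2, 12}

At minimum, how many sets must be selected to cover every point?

Take {B, C, G}. Their union is {1, 2, 3, 4, 5, 6, 7, 8, 9, 10, 11, 12}, which is all 12 points.
Only C contains 3, so C is forced; the remaining 6 points need at least 2 more sets (each remaining set adds at most 4) — so at least 3 sets are needed, and 3 is optimal.

3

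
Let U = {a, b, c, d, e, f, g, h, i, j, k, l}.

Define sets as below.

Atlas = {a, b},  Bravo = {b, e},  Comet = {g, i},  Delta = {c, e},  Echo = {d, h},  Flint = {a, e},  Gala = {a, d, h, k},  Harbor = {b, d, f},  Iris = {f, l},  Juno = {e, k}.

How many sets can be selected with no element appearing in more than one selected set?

5

Atlas, Comet, Echo, Iris, Juno are pairwise disjoint (Atlas={a,b}; Comet={g,i}; Echo={d,h}; Iris={f,l}; Juno={e,k}).
Every remaining set overlaps one of these, and no 6 of the listed sets are pairwise disjoint, so 5 is the maximum.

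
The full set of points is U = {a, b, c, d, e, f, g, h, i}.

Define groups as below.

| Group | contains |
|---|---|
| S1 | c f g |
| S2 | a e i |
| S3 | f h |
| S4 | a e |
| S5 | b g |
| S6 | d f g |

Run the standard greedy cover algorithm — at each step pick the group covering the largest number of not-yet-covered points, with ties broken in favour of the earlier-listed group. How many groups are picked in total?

Greedy: pick S1 (covers 3 new) → pick S2 (covers 3 new) → pick S3 (covers 1 new) → pick S5 (covers 1 new) → pick S6 (covers 1 new). Total picks: 5.

5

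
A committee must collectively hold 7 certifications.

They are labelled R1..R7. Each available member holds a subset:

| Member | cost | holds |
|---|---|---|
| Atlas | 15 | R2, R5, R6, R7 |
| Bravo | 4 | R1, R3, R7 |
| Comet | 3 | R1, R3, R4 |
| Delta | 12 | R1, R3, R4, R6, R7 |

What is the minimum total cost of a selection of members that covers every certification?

18

Atlas, Comet together cover every certification (Atlas ∪ Comet = {R1, R2, R3, R4, R5, R6, R7}); total cost 15 + 3 = 18.
No covering selection has total cost below 18.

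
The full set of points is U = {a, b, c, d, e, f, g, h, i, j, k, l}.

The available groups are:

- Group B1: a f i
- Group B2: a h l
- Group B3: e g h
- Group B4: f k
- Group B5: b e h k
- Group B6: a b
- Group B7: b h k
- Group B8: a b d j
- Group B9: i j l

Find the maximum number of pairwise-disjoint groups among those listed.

4

B3, B4, B6, B9 are pairwise disjoint (B3={e,g,h}; B4={f,k}; B6={a,b}; B9={i,j,l}).
Every remaining group overlaps one of these, and no 5 of the listed groups are pairwise disjoint, so 4 is the maximum.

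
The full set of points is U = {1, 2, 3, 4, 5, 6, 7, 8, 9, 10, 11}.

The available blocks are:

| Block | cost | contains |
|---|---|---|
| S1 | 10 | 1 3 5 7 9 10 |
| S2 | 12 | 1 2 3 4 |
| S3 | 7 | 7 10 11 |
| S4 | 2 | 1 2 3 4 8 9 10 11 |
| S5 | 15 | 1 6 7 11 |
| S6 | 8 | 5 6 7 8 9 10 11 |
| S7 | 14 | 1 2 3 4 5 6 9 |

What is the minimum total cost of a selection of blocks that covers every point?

S4, S6 together cover every point (S4 ∪ S6 = {1, 2, 3, 4, 5, 6, 7, 8, 9, 10, 11}); total cost 2 + 8 = 10.
No covering selection has total cost below 10.

10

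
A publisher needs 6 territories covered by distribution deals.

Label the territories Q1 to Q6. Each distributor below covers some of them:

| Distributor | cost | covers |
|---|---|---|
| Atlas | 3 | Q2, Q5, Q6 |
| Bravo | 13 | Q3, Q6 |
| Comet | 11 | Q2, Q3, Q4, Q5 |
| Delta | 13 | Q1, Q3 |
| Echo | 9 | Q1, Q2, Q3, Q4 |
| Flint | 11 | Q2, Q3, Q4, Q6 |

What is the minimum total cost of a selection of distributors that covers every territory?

12

Atlas, Echo together cover every territory (Atlas ∪ Echo = {Q1, Q2, Q3, Q4, Q5, Q6}); total cost 3 + 9 = 12.
No covering selection has total cost below 12.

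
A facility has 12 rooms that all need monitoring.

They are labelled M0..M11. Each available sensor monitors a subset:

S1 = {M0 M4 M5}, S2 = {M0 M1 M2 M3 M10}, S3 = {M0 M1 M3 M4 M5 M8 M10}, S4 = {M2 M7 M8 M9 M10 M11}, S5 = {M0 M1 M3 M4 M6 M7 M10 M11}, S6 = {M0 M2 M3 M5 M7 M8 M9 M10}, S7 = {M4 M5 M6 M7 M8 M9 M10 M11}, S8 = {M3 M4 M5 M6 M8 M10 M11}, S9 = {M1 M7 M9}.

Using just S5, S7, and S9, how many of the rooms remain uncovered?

Union of S5, S7, S9 = {M0, M1, M3, M4, M5, M6, M7, M8, M9, M10, M11}.
Not covered: M2 — 1 room.

1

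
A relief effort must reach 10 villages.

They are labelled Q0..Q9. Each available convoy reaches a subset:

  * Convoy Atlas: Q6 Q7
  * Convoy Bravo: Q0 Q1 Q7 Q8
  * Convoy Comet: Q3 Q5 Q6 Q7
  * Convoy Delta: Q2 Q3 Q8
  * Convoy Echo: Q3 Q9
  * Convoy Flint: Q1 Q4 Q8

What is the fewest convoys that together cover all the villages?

5

Take {Bravo, Comet, Delta, Echo, Flint}. Their union is {Q0, Q1, Q2, Q3, Q4, Q5, Q6, Q7, Q8, Q9}, which is all 10 villages.
No 4 of the 6 convoys cover everything (all 15 combinations miss at least one village), so 5 is optimal.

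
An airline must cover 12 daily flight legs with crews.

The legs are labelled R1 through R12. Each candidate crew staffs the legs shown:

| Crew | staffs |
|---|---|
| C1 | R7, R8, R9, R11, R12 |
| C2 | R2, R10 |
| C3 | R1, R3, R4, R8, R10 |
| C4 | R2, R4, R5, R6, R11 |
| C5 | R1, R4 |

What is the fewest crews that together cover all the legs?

C1 and C3 and C4 together: C1 ∪ C3 ∪ C4 = {R1, R2, R3, R4, R5, R6, R7, R8, R9, R10, R11, R12} — every leg is covered.
Each crew has at most 5 legs, and 2·5 = 10 < 12 — so at least 3 crews are needed, and 3 is optimal.

3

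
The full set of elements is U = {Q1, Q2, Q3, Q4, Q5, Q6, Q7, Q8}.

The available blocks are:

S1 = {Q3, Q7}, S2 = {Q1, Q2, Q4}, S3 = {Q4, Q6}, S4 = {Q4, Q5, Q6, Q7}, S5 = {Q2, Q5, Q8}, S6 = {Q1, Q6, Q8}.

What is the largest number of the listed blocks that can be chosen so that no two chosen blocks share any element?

3

S1, S3, S5 are pairwise disjoint (S1={Q3,Q7}; S3={Q4,Q6}; S5={Q2,Q5,Q8}).
Every remaining block overlaps one of these, and no 4 of the listed blocks are pairwise disjoint, so 3 is the maximum.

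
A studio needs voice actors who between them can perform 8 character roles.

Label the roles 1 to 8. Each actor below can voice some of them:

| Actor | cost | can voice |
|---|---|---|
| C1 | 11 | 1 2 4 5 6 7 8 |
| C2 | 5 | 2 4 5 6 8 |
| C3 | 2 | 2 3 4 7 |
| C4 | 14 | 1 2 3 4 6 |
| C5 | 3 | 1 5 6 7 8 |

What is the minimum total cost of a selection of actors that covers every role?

5

C3, C5 together cover every role (C3 ∪ C5 = {1, 2, 3, 4, 5, 6, 7, 8}); total cost 2 + 3 = 5.
No covering selection has total cost below 5.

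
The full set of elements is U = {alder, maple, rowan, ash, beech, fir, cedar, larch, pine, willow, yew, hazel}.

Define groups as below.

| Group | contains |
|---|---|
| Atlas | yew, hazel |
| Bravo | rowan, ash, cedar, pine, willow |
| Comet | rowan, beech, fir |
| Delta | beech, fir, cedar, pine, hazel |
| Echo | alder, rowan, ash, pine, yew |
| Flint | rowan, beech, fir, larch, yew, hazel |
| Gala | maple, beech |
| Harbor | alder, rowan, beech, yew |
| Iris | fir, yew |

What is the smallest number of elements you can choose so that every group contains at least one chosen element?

3

H = {beech, willow, yew} meets every group (each contains at least one member of H), and |H| = 3.
The groups Atlas, Bravo, Gala are pairwise disjoint, so any hitting set needs a separate element for each — at least 3. Hence 3 is optimal.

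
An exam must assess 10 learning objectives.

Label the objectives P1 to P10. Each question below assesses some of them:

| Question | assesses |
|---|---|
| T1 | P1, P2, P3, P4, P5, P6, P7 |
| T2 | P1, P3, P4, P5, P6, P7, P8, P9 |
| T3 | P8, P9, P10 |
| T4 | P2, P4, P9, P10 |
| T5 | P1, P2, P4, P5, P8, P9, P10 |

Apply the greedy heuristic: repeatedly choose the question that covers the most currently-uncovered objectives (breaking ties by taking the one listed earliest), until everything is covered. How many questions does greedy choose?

Greedy: pick T2 (covers 8 new) → pick T4 (covers 2 new). Total picks: 2.

2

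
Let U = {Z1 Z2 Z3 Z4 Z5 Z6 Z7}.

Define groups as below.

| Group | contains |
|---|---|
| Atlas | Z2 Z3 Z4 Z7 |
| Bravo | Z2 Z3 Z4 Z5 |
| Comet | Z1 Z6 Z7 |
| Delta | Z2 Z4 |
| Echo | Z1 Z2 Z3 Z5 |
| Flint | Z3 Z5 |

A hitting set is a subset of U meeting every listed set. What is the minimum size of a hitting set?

3

Take H = {Z2, Z5, Z7}. Each listed group contains at least one of these, so H is a hitting set of size 3.
The groups Comet, Delta, Flint are pairwise disjoint, so any hitting set needs a separate point for each — at least 3. Hence 3 is optimal.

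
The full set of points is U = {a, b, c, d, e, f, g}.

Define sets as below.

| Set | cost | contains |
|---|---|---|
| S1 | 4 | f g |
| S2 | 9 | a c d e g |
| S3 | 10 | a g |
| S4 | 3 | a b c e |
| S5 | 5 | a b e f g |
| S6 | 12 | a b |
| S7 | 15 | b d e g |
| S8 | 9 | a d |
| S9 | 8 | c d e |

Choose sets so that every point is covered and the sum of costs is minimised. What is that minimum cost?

S5, S9 together cover every point (S5 ∪ S9 = {a, b, c, d, e, f, g}); total cost 5 + 8 = 13.
The greedy pick S4, S1, S9 costs 15; no covering selection beats 13.

13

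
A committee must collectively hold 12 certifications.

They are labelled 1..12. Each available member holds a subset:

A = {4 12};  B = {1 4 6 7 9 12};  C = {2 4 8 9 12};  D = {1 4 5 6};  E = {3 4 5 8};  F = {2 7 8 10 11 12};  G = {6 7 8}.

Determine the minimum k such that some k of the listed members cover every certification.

3

Take {B, E, F}. Their union is {1, 2, 3, 4, 5, 6, 7, 8, 9, 10, 11, 12}, which is all 12 certifications.
Only E contains 3, so E is forced; the remaining 8 certifications need at least 2 more members (each remaining member adds at most 5) — so at least 3 members are needed, and 3 is optimal.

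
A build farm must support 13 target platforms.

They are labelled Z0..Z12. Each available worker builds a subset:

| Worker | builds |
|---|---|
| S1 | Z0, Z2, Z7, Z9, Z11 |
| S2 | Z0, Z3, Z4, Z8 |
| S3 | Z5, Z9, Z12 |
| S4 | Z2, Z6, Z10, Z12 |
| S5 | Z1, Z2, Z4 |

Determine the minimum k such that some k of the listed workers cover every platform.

5

Take {S1, S2, S3, S4, S5}. Their union is {Z0, Z1, Z2, Z3, Z4, Z5, Z6, Z7, Z8, Z9, Z10, Z11, Z12}, which is all 13 platforms.
No 4 of the 5 workers cover everything (all 5 combinations miss at least one platform), so 5 is optimal.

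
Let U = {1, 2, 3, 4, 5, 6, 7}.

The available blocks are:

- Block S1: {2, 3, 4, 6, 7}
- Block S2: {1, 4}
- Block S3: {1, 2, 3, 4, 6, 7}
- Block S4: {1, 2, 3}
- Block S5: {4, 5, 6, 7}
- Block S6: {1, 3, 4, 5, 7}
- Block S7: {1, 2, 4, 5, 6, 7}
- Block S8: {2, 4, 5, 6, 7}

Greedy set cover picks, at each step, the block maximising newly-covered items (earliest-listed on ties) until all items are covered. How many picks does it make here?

Greedy: pick S3 (covers 6 new) → pick S5 (covers 1 new). Total picks: 2.

2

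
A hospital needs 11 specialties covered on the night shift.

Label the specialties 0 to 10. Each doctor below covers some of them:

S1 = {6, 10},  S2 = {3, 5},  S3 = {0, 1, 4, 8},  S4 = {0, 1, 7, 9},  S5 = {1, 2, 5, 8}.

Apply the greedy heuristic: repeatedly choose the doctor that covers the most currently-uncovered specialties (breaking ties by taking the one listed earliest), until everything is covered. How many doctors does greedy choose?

5

Greedy: pick S3 (covers 4 new) → pick S1 (covers 2 new) → pick S2 (covers 2 new) → pick S4 (covers 2 new) → pick S5 (covers 1 new). Total picks: 5.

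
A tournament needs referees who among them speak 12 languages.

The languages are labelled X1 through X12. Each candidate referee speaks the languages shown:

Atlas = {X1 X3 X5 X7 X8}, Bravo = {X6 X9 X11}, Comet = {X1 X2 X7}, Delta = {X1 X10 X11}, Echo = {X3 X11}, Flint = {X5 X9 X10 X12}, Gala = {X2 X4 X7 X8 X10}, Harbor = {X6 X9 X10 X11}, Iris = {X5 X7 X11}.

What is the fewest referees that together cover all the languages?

4

Atlas and Flint and Gala and Harbor together: Atlas ∪ Flint ∪ Gala ∪ Harbor = {X1, X2, X3, X4, X5, X6, X7, X8, X9, X10, X11, X12} — every language is covered.
Only Gala contains X4, so Gala is forced; the remaining 7 languages need at least 3 more referees (each remaining referee adds at most 3) — so at least 4 referees are needed, and 4 is optimal.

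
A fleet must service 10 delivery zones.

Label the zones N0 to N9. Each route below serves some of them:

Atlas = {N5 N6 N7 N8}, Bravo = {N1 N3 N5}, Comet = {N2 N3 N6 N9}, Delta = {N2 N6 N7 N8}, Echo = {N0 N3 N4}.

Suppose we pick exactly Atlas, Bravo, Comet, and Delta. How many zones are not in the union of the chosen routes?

Union of Atlas, Bravo, Comet, Delta = {N1, N2, N3, N5, N6, N7, N8, N9}.
Not covered: N0, N4 — 2 zones.

2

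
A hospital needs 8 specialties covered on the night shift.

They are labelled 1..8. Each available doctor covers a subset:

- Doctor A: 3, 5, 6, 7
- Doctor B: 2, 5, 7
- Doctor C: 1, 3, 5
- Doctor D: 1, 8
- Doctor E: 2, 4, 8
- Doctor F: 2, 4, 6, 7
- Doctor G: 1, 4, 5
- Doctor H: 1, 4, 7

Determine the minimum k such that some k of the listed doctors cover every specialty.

Take {C, D, F}. Their union is {1, 2, 3, 4, 5, 6, 7, 8}, which is all 8 specialties.
No 2 of the 8 doctors cover everything (all 28 combinations miss at least one specialty), so 3 is optimal.

3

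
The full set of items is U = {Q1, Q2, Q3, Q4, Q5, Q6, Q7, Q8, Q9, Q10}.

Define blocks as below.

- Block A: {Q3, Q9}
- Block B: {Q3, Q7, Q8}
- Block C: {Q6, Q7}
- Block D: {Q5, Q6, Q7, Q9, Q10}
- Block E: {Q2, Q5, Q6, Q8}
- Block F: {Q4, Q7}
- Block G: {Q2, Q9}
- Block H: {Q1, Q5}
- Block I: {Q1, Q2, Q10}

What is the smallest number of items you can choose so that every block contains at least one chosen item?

The 4 items {Q2, Q5, Q7, Q9} hit every block.
No choice of 3 items meets every block, so 4 is the minimum.

4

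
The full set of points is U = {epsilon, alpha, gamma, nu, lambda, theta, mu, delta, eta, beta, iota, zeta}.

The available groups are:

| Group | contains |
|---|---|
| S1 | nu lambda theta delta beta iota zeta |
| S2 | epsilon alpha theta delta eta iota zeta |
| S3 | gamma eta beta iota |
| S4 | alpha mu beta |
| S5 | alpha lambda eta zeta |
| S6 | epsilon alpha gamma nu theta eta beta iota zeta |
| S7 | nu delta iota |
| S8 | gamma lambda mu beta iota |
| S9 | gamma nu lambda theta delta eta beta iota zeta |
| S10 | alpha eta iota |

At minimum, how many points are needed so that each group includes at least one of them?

2

H = {alpha, iota} meets every group (each contains at least one member of H), and |H| = 2.
The groups S4, S7 are pairwise disjoint, so any hitting set needs a separate point for each — at least 2. Hence 2 is optimal.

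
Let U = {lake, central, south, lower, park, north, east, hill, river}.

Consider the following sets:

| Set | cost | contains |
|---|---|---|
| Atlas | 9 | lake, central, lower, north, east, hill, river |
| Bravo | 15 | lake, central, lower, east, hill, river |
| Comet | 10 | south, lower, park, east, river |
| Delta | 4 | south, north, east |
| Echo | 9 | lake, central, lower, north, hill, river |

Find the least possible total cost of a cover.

19

Comet, Echo together cover every point (Comet ∪ Echo = {lake, central, south, lower, park, north, east, hill, river}); total cost 10 + 9 = 19.
The greedy pick Atlas, Delta, Comet costs 23; no covering selection beats 19.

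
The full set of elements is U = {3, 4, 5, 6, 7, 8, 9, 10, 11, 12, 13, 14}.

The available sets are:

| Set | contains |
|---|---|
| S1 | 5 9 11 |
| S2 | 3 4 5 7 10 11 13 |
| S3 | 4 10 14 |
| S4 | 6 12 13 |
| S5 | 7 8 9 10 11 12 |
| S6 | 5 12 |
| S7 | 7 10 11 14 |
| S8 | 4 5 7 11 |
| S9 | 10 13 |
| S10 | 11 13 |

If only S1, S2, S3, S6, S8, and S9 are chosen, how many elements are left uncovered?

2

Union of S1, S2, S3, S6, S8, S9 = {3, 4, 5, 7, 9, 10, 11, 12, 13, 14}.
Not covered: 6, 8 — 2 elements.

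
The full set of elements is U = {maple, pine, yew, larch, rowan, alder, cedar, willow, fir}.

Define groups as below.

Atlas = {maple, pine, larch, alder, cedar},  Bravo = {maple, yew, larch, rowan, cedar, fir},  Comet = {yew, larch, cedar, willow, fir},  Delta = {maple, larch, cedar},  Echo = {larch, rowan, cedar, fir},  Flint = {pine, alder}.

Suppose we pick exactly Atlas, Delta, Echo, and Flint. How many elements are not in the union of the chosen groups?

Union of Atlas, Delta, Echo, Flint = {maple, pine, larch, rowan, alder, cedar, fir}.
Not covered: yew, willow — 2 elements.

2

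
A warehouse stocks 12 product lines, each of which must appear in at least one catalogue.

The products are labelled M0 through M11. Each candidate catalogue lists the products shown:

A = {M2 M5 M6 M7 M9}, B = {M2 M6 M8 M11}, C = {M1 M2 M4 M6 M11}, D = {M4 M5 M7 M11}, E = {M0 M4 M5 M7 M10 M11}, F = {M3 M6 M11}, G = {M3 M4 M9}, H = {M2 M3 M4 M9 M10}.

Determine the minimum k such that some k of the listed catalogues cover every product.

4

B and C and E and G together: B ∪ C ∪ E ∪ G = {M0, M1, M2, M3, M4, M5, M6, M7, M8, M9, M10, M11} — every product is covered.
No 3 of the 8 catalogues cover everything (all 56 combinations miss at least one product), so 4 is optimal.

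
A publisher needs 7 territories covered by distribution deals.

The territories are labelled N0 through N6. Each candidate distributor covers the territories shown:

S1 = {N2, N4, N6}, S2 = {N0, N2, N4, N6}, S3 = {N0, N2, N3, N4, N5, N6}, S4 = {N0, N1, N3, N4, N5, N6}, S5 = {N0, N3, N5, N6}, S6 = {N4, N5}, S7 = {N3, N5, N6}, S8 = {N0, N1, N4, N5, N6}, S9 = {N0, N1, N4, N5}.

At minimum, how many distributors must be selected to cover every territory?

2

Take {S1, S4}. Their union is {N0, N1, N2, N3, N4, N5, N6}, which is all 7 territories.
No single distributor has all 7 territories (the largest, S3, has 6), so 2 is optimal.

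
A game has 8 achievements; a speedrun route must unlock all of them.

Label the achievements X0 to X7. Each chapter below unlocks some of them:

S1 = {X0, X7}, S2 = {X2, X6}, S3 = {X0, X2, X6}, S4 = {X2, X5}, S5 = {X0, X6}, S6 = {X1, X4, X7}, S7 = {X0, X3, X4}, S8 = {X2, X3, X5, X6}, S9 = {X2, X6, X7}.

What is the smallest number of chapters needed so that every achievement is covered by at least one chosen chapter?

Take {S5, S6, S8}. Their union is {X0, X1, X2, X3, X4, X5, X6, X7}, which is all 8 achievements.
Only S6 contains X1, so S6 is forced; the remaining 5 achievements need at least 2 more chapters (each remaining chapter adds at most 4) — so at least 3 chapters are needed, and 3 is optimal.

3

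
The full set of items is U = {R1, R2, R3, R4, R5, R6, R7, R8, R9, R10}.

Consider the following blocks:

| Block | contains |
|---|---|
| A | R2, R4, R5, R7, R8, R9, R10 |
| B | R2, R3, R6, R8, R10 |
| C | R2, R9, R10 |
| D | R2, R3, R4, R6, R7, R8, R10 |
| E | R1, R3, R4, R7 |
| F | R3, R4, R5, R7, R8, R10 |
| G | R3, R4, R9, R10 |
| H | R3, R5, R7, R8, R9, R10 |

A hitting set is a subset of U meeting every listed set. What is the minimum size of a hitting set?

The 2 items {R3, R9} hit every block.
The blocks C, E are pairwise disjoint, so any hitting set needs a separate item for each — at least 2. Hence 2 is optimal.

2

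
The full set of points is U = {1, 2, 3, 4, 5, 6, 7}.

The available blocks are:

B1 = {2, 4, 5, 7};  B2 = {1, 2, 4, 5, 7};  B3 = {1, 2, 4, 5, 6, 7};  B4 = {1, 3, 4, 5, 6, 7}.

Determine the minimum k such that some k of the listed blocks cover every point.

B1 and B4 cover everything between them: the union {1, 2, 3, 4, 5, 6, 7} is all of U.
No single block has all 7 points (the largest, B3, has 6), so 2 is optimal.

2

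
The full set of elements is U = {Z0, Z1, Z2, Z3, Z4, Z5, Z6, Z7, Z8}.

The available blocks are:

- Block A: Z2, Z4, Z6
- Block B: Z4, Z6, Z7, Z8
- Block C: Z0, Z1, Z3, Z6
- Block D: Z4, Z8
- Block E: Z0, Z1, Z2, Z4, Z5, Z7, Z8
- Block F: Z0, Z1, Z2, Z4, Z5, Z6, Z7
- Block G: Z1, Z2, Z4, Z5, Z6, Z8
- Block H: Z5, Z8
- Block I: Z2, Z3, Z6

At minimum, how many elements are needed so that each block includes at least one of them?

The 2 elements {Z6, Z8} hit every block.
The blocks C, D are pairwise disjoint, so any hitting set needs a separate element for each — at least 2. Hence 2 is optimal.

2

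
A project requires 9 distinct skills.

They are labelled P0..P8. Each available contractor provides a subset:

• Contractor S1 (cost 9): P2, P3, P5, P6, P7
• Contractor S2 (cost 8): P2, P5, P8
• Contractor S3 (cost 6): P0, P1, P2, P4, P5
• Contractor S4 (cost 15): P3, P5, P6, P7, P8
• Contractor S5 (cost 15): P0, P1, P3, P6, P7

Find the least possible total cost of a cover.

21

S3, S4 together cover every skill (S3 ∪ S4 = {P0, P1, P2, P3, P4, P5, P6, P7, P8}); total cost 6 + 15 = 21.
The greedy pick S3, S1, S2 costs 23; no covering selection beats 21.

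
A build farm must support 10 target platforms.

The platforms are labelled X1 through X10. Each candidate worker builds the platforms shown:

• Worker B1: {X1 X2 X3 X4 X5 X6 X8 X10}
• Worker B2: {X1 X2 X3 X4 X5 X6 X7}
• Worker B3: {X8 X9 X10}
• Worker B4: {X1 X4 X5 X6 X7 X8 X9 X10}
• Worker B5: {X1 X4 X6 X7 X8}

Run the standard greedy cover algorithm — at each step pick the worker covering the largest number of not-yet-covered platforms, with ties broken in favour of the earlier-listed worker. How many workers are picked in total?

Greedy: pick B1 (covers 8 new) → pick B4 (covers 2 new). Total picks: 2.

2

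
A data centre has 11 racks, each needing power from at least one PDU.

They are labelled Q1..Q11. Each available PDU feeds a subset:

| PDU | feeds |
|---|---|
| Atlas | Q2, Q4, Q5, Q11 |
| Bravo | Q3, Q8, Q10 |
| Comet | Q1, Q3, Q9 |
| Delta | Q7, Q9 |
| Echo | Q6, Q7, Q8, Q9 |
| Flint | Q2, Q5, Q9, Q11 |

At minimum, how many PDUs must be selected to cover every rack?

4

Take {Atlas, Bravo, Comet, Echo}. Their union is {Q1, Q2, Q3, Q4, Q5, Q6, Q7, Q8, Q9, Q10, Q11}, which is all 11 racks.
No 3 of the 6 PDUs cover everything (all 20 combinations miss at least one rack), so 4 is optimal.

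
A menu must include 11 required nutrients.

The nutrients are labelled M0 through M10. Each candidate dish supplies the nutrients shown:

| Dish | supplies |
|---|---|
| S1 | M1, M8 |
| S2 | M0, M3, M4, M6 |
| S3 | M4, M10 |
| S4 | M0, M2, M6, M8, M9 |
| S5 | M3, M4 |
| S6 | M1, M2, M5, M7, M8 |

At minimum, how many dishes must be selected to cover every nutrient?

S3 and S4 and S5 and S6 together: S3 ∪ S4 ∪ S5 ∪ S6 = {M0, M1, M2, M3, M4, M5, M6, M7, M8, M9, M10} — every nutrient is covered.
No 3 of the 6 dishes cover everything (all 20 combinations miss at least one nutrient), so 4 is optimal.

4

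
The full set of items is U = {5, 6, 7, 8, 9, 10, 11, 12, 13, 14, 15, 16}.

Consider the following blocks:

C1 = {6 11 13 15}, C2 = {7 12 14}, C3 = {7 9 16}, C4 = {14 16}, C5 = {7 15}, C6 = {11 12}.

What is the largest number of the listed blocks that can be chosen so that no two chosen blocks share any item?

C4, C5, C6 are pairwise disjoint (C4={14,16}; C5={7,15}; C6={11,12}).
Every remaining block overlaps one of these, and no 4 of the listed blocks are pairwise disjoint, so 3 is the maximum.

3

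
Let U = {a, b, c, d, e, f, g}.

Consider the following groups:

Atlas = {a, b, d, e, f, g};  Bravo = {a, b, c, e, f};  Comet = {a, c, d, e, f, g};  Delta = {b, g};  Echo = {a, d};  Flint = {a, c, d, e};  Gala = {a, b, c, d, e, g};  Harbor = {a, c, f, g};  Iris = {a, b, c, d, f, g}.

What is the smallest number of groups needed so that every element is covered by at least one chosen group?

2

Atlas and Iris together: Atlas ∪ Iris = {a, b, c, d, e, f, g} — every element is covered.
No single group has all 7 elements (the largest, Atlas, has 6), so 2 is optimal.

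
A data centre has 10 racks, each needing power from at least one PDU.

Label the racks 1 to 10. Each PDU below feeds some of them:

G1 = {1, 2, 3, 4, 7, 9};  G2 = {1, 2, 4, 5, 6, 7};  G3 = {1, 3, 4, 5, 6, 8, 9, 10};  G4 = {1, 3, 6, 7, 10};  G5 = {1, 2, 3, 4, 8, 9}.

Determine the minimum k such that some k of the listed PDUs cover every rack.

2

Take {G2, G3}. Their union is {1, 2, 3, 4, 5, 6, 7, 8, 9, 10}, which is all 10 racks.
No single PDU has all 10 racks (the largest, G3, has 8), so 2 is optimal.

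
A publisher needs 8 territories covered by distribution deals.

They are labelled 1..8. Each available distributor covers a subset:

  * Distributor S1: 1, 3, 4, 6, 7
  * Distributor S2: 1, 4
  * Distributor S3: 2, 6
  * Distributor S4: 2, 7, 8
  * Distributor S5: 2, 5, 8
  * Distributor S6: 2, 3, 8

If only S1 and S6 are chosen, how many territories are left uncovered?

Union of S1, S6 = {1, 2, 3, 4, 6, 7, 8}.
Not covered: 5 — 1 territory.

1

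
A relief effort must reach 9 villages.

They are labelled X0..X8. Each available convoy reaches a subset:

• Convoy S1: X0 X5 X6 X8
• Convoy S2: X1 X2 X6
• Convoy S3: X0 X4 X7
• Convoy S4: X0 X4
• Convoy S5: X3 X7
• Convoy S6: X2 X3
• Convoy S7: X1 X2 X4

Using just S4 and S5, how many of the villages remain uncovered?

Union of S4, S5 = {X0, X3, X4, X7}.
Not covered: X1, X2, X5, X6, X8 — 5 villages.

5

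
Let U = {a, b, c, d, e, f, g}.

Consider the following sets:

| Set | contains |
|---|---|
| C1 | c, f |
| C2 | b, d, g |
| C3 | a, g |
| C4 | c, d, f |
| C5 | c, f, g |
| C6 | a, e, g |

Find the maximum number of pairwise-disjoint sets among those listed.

C1, C2 are pairwise disjoint (C1={c,f}; C2={b,d,g}).
Every remaining set overlaps one of these, and no 3 of the listed sets are pairwise disjoint, so 2 is the maximum.

2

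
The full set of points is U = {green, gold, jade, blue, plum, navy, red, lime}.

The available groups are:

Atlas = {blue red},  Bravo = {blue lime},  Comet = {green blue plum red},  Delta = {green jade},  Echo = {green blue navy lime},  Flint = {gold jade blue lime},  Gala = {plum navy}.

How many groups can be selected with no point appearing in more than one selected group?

3

Atlas, Delta, Gala are pairwise disjoint (Atlas={blue,red}; Delta={green,jade}; Gala={plum,navy}).
Every remaining group overlaps one of these, and no 4 of the listed groups are pairwise disjoint, so 3 is the maximum.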